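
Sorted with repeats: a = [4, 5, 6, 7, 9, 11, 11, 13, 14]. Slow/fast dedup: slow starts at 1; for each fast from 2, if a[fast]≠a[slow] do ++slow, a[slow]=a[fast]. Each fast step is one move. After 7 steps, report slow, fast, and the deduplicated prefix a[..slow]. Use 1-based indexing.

(s=1,f=2) a[fast]=5≠a[slow]=4 write a[2]=5 → slow++,fast++
(s=2,f=3) a[fast]=6≠a[slow]=5 write a[3]=6 → slow++,fast++
(s=3,f=4) a[fast]=7≠a[slow]=6 write a[4]=7 → slow++,fast++
(s=4,f=5) a[fast]=9≠a[slow]=7 write a[5]=9 → slow++,fast++
(s=5,f=6) a[fast]=11≠a[slow]=9 write a[6]=11 → slow++,fast++
(s=6,f=7) a[fast]=11=a[slow] dup → fast++
(s=6,f=8) a[fast]=13≠a[slow]=11 write a[7]=13 → slow++,fast++

slow=7, fast=9, prefix=[4, 5, 6, 7, 9, 11, 13]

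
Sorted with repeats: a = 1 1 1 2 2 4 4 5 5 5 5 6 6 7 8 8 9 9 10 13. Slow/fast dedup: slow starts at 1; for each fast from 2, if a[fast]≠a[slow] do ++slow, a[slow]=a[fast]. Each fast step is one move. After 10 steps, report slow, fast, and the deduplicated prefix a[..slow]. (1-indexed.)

slow=4, fast=12, prefix=[1, 2, 4, 5]

slow=1 fast=2: a[fast]=1=a[slow] dup, fast++
slow=1 fast=3: a[fast]=1=a[slow] dup, fast++
slow=1 fast=4: a[fast]=2≠a[slow]=1 write a[2]=2, slow++,fast++
slow=2 fast=5: a[fast]=2=a[slow] dup, fast++
slow=2 fast=6: a[fast]=4≠a[slow]=2 write a[3]=4, slow++,fast++
slow=3 fast=7: a[fast]=4=a[slow] dup, fast++
slow=3 fast=8: a[fast]=5≠a[slow]=4 write a[4]=5, slow++,fast++
slow=4 fast=9: a[fast]=5=a[slow] dup, fast++
slow=4 fast=10: a[fast]=5=a[slow] dup, fast++
slow=4 fast=11: a[fast]=5=a[slow] dup, fast++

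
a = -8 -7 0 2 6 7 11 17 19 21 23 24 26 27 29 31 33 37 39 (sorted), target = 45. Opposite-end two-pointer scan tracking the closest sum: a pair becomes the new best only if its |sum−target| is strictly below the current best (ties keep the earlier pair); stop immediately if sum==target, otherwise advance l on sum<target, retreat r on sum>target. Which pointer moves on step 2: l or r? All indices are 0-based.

l=0 r=18: -8+39=31 d=14 *, l++
l=1 r=18: -7+39=32 d=13 *, l++

l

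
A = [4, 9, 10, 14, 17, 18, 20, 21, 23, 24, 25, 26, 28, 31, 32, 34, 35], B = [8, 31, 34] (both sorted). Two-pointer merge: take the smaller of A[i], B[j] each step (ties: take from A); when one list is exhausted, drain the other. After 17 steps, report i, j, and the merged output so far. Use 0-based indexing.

[i=0,j=0] A[i]=4<=B[j]=8 take 4 → i++
[i=1,j=0] A[i]=9>B[j]=8 take 8 → j++
[i=1,j=1] A[i]=9<=B[j]=31 take 9 → i++
[i=2,j=1] A[i]=10<=B[j]=31 take 10 → i++
[i=3,j=1] A[i]=14<=B[j]=31 take 14 → i++
[i=4,j=1] A[i]=17<=B[j]=31 take 17 → i++
[i=5,j=1] A[i]=18<=B[j]=31 take 18 → i++
[i=6,j=1] A[i]=20<=B[j]=31 take 20 → i++
[i=7,j=1] A[i]=21<=B[j]=31 take 21 → i++
[i=8,j=1] A[i]=23<=B[j]=31 take 23 → i++
[i=9,j=1] A[i]=24<=B[j]=31 take 24 → i++
[i=10,j=1] A[i]=25<=B[j]=31 take 25 → i++
[i=11,j=1] A[i]=26<=B[j]=31 take 26 → i++
[i=12,j=1] A[i]=28<=B[j]=31 take 28 → i++
[i=13,j=1] A[i]=31<=B[j]=31 take 31 → i++
[i=14,j=1] A[i]=32>B[j]=31 take 31 → j++
[i=14,j=2] A[i]=32<=B[j]=34 take 32 → i++

i=15, j=2, merged so far=[4, 8, 9, 10, 14, 17, 18, 20, 21, 23, 24, 25, 26, 28, 31, 31, 32]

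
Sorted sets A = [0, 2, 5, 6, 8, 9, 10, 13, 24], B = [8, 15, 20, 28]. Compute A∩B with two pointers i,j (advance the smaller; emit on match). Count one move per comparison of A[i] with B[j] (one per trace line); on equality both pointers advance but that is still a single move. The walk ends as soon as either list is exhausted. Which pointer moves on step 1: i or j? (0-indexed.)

i

[i=0,j=0] 0<8 → i++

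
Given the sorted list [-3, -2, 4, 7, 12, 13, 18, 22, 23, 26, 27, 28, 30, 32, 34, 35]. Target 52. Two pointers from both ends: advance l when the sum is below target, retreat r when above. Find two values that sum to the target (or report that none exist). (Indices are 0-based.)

[0,15] -3+35=32 <52 → l++
[1,15] -2+35=33 <52 → l++
[2,15] 4+35=39 <52 → l++
[3,15] 7+35=42 <52 → l++
[4,15] 12+35=47 <52 → l++
[5,15] 13+35=48 <52 → l++
[6,15] 18+35=53 >52 → r--
[6,14] 18+34=52 → found

(18, 34)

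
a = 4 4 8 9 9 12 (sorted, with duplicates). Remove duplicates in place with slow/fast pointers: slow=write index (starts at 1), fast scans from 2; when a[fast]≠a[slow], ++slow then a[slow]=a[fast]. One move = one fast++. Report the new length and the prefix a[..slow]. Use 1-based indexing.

slow=1 fast=2: a[fast]=4=a[slow] dup, fast++
slow=1 fast=3: a[fast]=8≠a[slow]=4 write a[2]=8, slow++,fast++
slow=2 fast=4: a[fast]=9≠a[slow]=8 write a[3]=9, slow++,fast++
slow=3 fast=5: a[fast]=9=a[slow] dup, fast++
slow=3 fast=6: a[fast]=12≠a[slow]=9 write a[4]=12, slow++,fast++

length 4; prefix = [4, 8, 9, 12]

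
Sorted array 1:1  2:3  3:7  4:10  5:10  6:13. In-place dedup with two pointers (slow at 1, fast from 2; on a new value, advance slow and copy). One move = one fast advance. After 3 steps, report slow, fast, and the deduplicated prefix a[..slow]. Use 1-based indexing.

slow=4, fast=5, prefix=[1, 3, 7, 10]

(s=1,f=2) a[fast]=3≠a[slow]=1 write a[2]=3 → slow++,fast++
(s=2,f=3) a[fast]=7≠a[slow]=3 write a[3]=7 → slow++,fast++
(s=3,f=4) a[fast]=10≠a[slow]=7 write a[4]=10 → slow++,fast++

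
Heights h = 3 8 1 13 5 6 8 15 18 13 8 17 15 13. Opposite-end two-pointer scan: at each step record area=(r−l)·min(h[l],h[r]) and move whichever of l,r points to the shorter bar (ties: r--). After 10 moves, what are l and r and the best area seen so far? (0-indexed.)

l=0 r=13: min(3,13)*13=39 best=39 *, l++
l=1 r=13: min(8,13)*12=96 best=96 *, l++
l=2 r=13: min(1,13)*11=11 best=96, l++
l=3 r=13: min(13,13)*10=130 best=130 *, r--
l=3 r=12: min(13,15)*9=117 best=130, l++
l=4 r=12: min(5,15)*8=40 best=130, l++
l=5 r=12: min(6,15)*7=42 best=130, l++
l=6 r=12: min(8,15)*6=48 best=130, l++
l=7 r=12: min(15,15)*5=75 best=130, r--
l=7 r=11: min(15,17)*4=60 best=130, l++

l=8, r=11, best area=130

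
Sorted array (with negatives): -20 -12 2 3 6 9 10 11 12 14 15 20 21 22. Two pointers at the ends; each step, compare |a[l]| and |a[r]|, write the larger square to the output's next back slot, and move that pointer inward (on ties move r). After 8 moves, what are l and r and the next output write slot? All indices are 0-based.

l=2, r=7, next write slot=5

l=0 r=13: |-20|<=|22| out[13]=484, r--
l=0 r=12: |-20|<=|21| out[12]=441, r--
l=0 r=11: |-20|<=|20| out[11]=400, r--
l=0 r=10: |-20|>|15| out[10]=400, l++
l=1 r=10: |-12|<=|15| out[9]=225, r--
l=1 r=9: |-12|<=|14| out[8]=196, r--
l=1 r=8: |-12|<=|12| out[7]=144, r--
l=1 r=7: |-12|>|11| out[6]=144, l++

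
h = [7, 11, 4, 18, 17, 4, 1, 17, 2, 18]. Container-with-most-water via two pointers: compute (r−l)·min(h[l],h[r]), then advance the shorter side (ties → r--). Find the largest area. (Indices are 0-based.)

max area = 108

l=0 r=9: min(7,18)*9=63 best=63 *, l++
l=1 r=9: min(11,18)*8=88 best=88 *, l++
l=2 r=9: min(4,18)*7=28 best=88, l++
l=3 r=9: min(18,18)*6=108 best=108 *, r--
l=3 r=8: min(18,2)*5=10 best=108, r--
l=3 r=7: min(18,17)*4=68 best=108, r--
l=3 r=6: min(18,1)*3=3 best=108, r--
l=3 r=5: min(18,4)*2=8 best=108, r--
l=3 r=4: min(18,17)*1=17 best=108, r--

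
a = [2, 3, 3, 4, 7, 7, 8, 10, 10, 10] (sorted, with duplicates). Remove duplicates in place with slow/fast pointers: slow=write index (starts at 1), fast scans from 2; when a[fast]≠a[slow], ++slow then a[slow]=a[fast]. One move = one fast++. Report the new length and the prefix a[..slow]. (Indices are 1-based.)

(s=1,f=2) a[fast]=3≠a[slow]=2 write a[2]=3 → slow++,fast++
(s=2,f=3) a[fast]=3=a[slow] dup → fast++
(s=2,f=4) a[fast]=4≠a[slow]=3 write a[3]=4 → slow++,fast++
(s=3,f=5) a[fast]=7≠a[slow]=4 write a[4]=7 → slow++,fast++
(s=4,f=6) a[fast]=7=a[slow] dup → fast++
(s=4,f=7) a[fast]=8≠a[slow]=7 write a[5]=8 → slow++,fast++
(s=5,f=8) a[fast]=10≠a[slow]=8 write a[6]=10 → slow++,fast++
(s=6,f=9) a[fast]=10=a[slow] dup → fast++
(s=6,f=10) a[fast]=10=a[slow] dup → fast++

length 6; prefix = [2, 3, 4, 7, 8, 10]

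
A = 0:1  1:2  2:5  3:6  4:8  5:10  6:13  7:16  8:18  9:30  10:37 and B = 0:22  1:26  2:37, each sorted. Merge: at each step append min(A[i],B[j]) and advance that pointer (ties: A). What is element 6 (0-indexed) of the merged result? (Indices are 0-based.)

merged[6] = 13

[i=0,j=0] A[i]=1<=B[j]=22 take 1 → i++
[i=1,j=0] A[i]=2<=B[j]=22 take 2 → i++
[i=2,j=0] A[i]=5<=B[j]=22 take 5 → i++
[i=3,j=0] A[i]=6<=B[j]=22 take 6 → i++
[i=4,j=0] A[i]=8<=B[j]=22 take 8 → i++
[i=5,j=0] A[i]=10<=B[j]=22 take 10 → i++
[i=6,j=0] A[i]=13<=B[j]=22 take 13 → i++
[i=7,j=0] A[i]=16<=B[j]=22 take 16 → i++
[i=8,j=0] A[i]=18<=B[j]=22 take 18 → i++
[i=9,j=0] A[i]=30>B[j]=22 take 22 → j++
[i=9,j=1] A[i]=30>B[j]=26 take 26 → j++
[i=9,j=2] A[i]=30<=B[j]=37 take 30 → i++
[i=10,j=2] A[i]=37<=B[j]=37 take 37 → i++
[i=11,j=2] A done, take B[j]=37 → j++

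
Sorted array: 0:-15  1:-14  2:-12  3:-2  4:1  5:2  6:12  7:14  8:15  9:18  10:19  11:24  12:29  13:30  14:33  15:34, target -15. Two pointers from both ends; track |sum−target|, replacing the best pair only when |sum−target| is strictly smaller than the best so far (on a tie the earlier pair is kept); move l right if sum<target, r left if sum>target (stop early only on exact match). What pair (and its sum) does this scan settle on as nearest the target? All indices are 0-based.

l=0 r=15: -15+34=19 d=34 *, r--
l=0 r=14: -15+33=18 d=33 *, r--
l=0 r=13: -15+30=15 d=30 *, r--
l=0 r=12: -15+29=14 d=29 *, r--
l=0 r=11: -15+24=9 d=24 *, r--
l=0 r=10: -15+19=4 d=19 *, r--
l=0 r=9: -15+18=3 d=18 *, r--
l=0 r=8: -15+15=0 d=15 *, r--
l=0 r=7: -15+14=-1 d=14 *, r--
l=0 r=6: -15+12=-3 d=12 *, r--
l=0 r=5: -15+2=-13 d=2 *, r--
l=0 r=4: -15+1=-14 d=1 *, r--
l=0 r=3: -15+-2=-17 d=2, l++
l=1 r=3: -14+-2=-16 d=1, l++
l=2 r=3: -12+-2=-14 d=1, r--

pair (-15, 1) with sum -14 (|Δ|=1)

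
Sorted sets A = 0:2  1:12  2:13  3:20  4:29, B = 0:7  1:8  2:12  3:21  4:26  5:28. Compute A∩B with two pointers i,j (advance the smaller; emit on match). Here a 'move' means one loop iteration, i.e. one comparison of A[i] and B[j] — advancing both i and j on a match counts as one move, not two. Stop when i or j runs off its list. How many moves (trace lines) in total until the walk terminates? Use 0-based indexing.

9 moves

i=0 j=0: 2<7, i++
i=1 j=0: 12>7, j++
i=1 j=1: 12>8, j++
i=1 j=2: 12==12 emit, i++,j++
i=2 j=3: 13<21, i++
i=3 j=3: 20<21, i++
i=4 j=3: 29>21, j++
i=4 j=4: 29>26, j++
i=4 j=5: 29>28, j++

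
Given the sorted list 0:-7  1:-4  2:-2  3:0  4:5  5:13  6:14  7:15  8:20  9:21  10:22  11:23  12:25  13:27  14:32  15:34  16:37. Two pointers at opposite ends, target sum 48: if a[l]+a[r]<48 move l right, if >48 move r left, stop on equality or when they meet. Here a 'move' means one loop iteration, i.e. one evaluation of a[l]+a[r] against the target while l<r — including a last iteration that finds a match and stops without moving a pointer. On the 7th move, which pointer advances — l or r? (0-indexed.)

l

l=0 r=16: -7+37=30 <48, l++
l=1 r=16: -4+37=33 <48, l++
l=2 r=16: -2+37=35 <48, l++
l=3 r=16: 0+37=37 <48, l++
l=4 r=16: 5+37=42 <48, l++
l=5 r=16: 13+37=50 >48, r--
l=5 r=15: 13+34=47 <48, l++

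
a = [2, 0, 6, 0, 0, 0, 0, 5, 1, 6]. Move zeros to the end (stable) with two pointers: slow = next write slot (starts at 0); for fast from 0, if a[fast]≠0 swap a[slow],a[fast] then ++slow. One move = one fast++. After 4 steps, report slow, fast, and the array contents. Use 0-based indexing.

slow=2, fast=4, a=[2, 6, 0, 0, 0, 0, 0, 5, 1, 6]

slow=0 fast=0: a[fast]=2≠0 swap→a[0]=2, slow++,fast++
slow=1 fast=1: a[fast]=0, fast++
slow=1 fast=2: a[fast]=6≠0 swap→a[1]=6, slow++,fast++
slow=2 fast=3: a[fast]=0, fast++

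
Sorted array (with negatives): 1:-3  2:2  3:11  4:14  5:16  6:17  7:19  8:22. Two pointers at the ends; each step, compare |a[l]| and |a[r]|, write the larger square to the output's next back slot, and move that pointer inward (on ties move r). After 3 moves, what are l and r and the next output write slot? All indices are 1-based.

l=1 r=8: |-3|<=|22| out[8]=484, r--
l=1 r=7: |-3|<=|19| out[7]=361, r--
l=1 r=6: |-3|<=|17| out[6]=289, r--

l=1, r=5, next write slot=5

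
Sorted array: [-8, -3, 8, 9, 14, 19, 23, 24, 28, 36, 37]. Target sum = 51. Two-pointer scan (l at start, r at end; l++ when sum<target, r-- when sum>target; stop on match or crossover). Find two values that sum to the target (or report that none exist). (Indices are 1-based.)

(14, 37)

[1,11] -8+37=29 <51 → l++
[2,11] -3+37=34 <51 → l++
[3,11] 8+37=45 <51 → l++
[4,11] 9+37=46 <51 → l++
[5,11] 14+37=51 → found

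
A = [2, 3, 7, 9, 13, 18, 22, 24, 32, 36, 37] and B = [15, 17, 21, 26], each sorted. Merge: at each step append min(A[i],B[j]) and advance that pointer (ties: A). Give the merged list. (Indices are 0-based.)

i=0 j=0: A[i]=2<=B[j]=15 take 2, i++
i=1 j=0: A[i]=3<=B[j]=15 take 3, i++
i=2 j=0: A[i]=7<=B[j]=15 take 7, i++
i=3 j=0: A[i]=9<=B[j]=15 take 9, i++
i=4 j=0: A[i]=13<=B[j]=15 take 13, i++
i=5 j=0: A[i]=18>B[j]=15 take 15, j++
i=5 j=1: A[i]=18>B[j]=17 take 17, j++
i=5 j=2: A[i]=18<=B[j]=21 take 18, i++
i=6 j=2: A[i]=22>B[j]=21 take 21, j++
i=6 j=3: A[i]=22<=B[j]=26 take 22, i++
i=7 j=3: A[i]=24<=B[j]=26 take 24, i++
i=8 j=3: A[i]=32>B[j]=26 take 26, j++
i=8 j=4: B done, take A[i]=32, i++
i=9 j=4: B done, take A[i]=36, i++
i=10 j=4: B done, take A[i]=37, i++

[2, 3, 7, 9, 13, 15, 17, 18, 21, 22, 24, 26, 32, 36, 37]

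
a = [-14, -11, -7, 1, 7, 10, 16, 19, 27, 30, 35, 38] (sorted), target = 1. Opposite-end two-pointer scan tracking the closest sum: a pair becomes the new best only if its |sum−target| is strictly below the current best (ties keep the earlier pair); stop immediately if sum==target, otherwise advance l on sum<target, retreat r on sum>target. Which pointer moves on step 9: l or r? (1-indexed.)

r

l=1 r=12: -14+38=24 d=23 *, r--
l=1 r=11: -14+35=21 d=20 *, r--
l=1 r=10: -14+30=16 d=15 *, r--
l=1 r=9: -14+27=13 d=12 *, r--
l=1 r=8: -14+19=5 d=4 *, r--
l=1 r=7: -14+16=2 d=1 *, r--
l=1 r=6: -14+10=-4 d=5, l++
l=2 r=6: -11+10=-1 d=2, l++
l=3 r=6: -7+10=3 d=2, r--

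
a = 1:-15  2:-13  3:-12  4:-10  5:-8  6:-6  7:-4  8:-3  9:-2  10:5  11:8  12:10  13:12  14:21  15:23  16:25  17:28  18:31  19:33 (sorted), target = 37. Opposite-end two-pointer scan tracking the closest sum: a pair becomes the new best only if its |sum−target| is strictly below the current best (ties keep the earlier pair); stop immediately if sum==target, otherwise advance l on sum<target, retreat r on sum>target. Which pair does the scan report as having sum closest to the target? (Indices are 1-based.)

[1,19] -15+33=18 d=19 * → l++
[2,19] -13+33=20 d=17 * → l++
[3,19] -12+33=21 d=16 * → l++
[4,19] -10+33=23 d=14 * → l++
[5,19] -8+33=25 d=12 * → l++
[6,19] -6+33=27 d=10 * → l++
[7,19] -4+33=29 d=8 * → l++
[8,19] -3+33=30 d=7 * → l++
[9,19] -2+33=31 d=6 * → l++
[10,19] 5+33=38 d=1 * → r--
[10,18] 5+31=36 d=1 → l++
[11,18] 8+31=39 d=2 → r--
[11,17] 8+28=36 d=1 → l++
[12,17] 10+28=38 d=1 → r--
[12,16] 10+25=35 d=2 → l++
[13,16] 12+25=37 d=0 * → stop

pair (12, 25) with sum 37 (|Δ|=0)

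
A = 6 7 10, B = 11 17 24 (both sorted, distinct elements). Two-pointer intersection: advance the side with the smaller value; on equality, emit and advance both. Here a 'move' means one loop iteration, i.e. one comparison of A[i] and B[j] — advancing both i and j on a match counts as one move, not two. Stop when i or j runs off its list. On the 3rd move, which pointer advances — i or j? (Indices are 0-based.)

i

[i=0,j=0] 6<11 → i++
[i=1,j=0] 7<11 → i++
[i=2,j=0] 10<11 → i++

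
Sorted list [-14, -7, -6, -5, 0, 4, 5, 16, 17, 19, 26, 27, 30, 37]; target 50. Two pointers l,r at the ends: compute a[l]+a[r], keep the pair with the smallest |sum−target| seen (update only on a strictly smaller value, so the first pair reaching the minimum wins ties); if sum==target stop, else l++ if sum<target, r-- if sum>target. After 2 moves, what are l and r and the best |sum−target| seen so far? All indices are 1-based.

[1,14] -14+37=23 d=27 * → l++
[2,14] -7+37=30 d=20 * → l++

l=3, r=14, best |Δ|=20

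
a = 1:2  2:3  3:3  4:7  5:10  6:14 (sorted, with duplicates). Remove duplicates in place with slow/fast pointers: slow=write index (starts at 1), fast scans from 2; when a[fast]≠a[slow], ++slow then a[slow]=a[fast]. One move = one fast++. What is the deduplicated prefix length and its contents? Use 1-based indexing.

length 5; prefix = [2, 3, 7, 10, 14]

slow=1 fast=2: a[fast]=3≠a[slow]=2 write a[2]=3, slow++,fast++
slow=2 fast=3: a[fast]=3=a[slow] dup, fast++
slow=2 fast=4: a[fast]=7≠a[slow]=3 write a[3]=7, slow++,fast++
slow=3 fast=5: a[fast]=10≠a[slow]=7 write a[4]=10, slow++,fast++
slow=4 fast=6: a[fast]=14≠a[slow]=10 write a[5]=14, slow++,fast++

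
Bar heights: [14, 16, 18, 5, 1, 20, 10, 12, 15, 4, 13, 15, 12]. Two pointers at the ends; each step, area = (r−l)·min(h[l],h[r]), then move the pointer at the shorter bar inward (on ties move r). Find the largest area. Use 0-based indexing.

[0,12] min(14,12)*12=144 best=144 * → r--
[0,11] min(14,15)*11=154 best=154 * → l++
[1,11] min(16,15)*10=150 best=154 → r--
[1,10] min(16,13)*9=117 best=154 → r--
[1,9] min(16,4)*8=32 best=154 → r--
[1,8] min(16,15)*7=105 best=154 → r--
[1,7] min(16,12)*6=72 best=154 → r--
[1,6] min(16,10)*5=50 best=154 → r--
[1,5] min(16,20)*4=64 best=154 → l++
[2,5] min(18,20)*3=54 best=154 → l++
[3,5] min(5,20)*2=10 best=154 → l++
[4,5] min(1,20)*1=1 best=154 → l++

max area = 154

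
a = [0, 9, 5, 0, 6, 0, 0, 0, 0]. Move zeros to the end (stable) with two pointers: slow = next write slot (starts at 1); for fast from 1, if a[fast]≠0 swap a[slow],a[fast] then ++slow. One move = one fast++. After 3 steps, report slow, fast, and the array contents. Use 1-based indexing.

(s=1,f=1) a[fast]=0 → fast++
(s=1,f=2) a[fast]=9≠0 swap→a[1]=9 → slow++,fast++
(s=2,f=3) a[fast]=5≠0 swap→a[2]=5 → slow++,fast++

slow=3, fast=4, a=[9, 5, 0, 0, 6, 0, 0, 0, 0]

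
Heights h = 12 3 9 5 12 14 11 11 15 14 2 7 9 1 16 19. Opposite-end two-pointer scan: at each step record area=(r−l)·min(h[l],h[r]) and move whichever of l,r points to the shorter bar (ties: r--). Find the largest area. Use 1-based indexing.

l=1 r=16: min(12,19)*15=180 best=180 *, l++
l=2 r=16: min(3,19)*14=42 best=180, l++
l=3 r=16: min(9,19)*13=117 best=180, l++
l=4 r=16: min(5,19)*12=60 best=180, l++
l=5 r=16: min(12,19)*11=132 best=180, l++
l=6 r=16: min(14,19)*10=140 best=180, l++
l=7 r=16: min(11,19)*9=99 best=180, l++
l=8 r=16: min(11,19)*8=88 best=180, l++
l=9 r=16: min(15,19)*7=105 best=180, l++
l=10 r=16: min(14,19)*6=84 best=180, l++
l=11 r=16: min(2,19)*5=10 best=180, l++
l=12 r=16: min(7,19)*4=28 best=180, l++
l=13 r=16: min(9,19)*3=27 best=180, l++
l=14 r=16: min(1,19)*2=2 best=180, l++
l=15 r=16: min(16,19)*1=16 best=180, l++

max area = 180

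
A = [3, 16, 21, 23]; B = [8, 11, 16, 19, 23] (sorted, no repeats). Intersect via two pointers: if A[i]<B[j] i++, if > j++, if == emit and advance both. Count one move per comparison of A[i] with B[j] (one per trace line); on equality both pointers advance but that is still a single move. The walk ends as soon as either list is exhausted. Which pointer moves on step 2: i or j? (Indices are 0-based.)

j

i=0 j=0: 3<8, i++
i=1 j=0: 16>8, j++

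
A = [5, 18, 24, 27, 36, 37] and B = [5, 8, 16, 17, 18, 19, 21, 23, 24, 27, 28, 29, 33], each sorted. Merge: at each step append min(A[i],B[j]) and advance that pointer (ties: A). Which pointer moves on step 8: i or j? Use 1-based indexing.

i=1 j=1: A[i]=5<=B[j]=5 take 5, i++
i=2 j=1: A[i]=18>B[j]=5 take 5, j++
i=2 j=2: A[i]=18>B[j]=8 take 8, j++
i=2 j=3: A[i]=18>B[j]=16 take 16, j++
i=2 j=4: A[i]=18>B[j]=17 take 17, j++
i=2 j=5: A[i]=18<=B[j]=18 take 18, i++
i=3 j=5: A[i]=24>B[j]=18 take 18, j++
i=3 j=6: A[i]=24>B[j]=19 take 19, j++

j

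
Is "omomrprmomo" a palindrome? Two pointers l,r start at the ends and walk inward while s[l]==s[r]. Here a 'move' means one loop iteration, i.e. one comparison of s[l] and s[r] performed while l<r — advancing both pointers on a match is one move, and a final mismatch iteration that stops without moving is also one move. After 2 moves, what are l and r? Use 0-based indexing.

l=2, r=8

[0,10] 'o'=='o' → l++,r--
[1,9] 'm'=='m' → l++,r--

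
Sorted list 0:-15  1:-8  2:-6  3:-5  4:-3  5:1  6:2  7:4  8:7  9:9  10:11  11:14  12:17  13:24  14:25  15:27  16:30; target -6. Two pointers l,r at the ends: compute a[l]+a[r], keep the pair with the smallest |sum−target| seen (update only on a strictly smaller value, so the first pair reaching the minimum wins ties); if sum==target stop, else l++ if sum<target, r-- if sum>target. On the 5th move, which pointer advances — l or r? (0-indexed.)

r

[0,16] -15+30=15 d=21 * → r--
[0,15] -15+27=12 d=18 * → r--
[0,14] -15+25=10 d=16 * → r--
[0,13] -15+24=9 d=15 * → r--
[0,12] -15+17=2 d=8 * → r--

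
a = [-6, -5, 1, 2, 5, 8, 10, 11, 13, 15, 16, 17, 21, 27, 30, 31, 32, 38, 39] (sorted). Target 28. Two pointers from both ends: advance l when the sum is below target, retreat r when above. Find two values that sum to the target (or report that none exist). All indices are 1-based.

(1, 27)

[1,19] -6+39=33 >28 → r--
[1,18] -6+38=32 >28 → r--
[1,17] -6+32=26 <28 → l++
[2,17] -5+32=27 <28 → l++
[3,17] 1+32=33 >28 → r--
[3,16] 1+31=32 >28 → r--
[3,15] 1+30=31 >28 → r--
[3,14] 1+27=28 → found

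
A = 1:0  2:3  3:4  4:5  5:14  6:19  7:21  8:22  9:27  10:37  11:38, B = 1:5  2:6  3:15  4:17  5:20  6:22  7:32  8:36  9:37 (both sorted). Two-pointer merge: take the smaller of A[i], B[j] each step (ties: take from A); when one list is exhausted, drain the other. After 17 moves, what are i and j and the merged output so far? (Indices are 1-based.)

i=10, j=9, merged so far=[0, 3, 4, 5, 5, 6, 14, 15, 17, 19, 20, 21, 22, 22, 27, 32, 36]

[i=1,j=1] A[i]=0<=B[j]=5 take 0 → i++
[i=2,j=1] A[i]=3<=B[j]=5 take 3 → i++
[i=3,j=1] A[i]=4<=B[j]=5 take 4 → i++
[i=4,j=1] A[i]=5<=B[j]=5 take 5 → i++
[i=5,j=1] A[i]=14>B[j]=5 take 5 → j++
[i=5,j=2] A[i]=14>B[j]=6 take 6 → j++
[i=5,j=3] A[i]=14<=B[j]=15 take 14 → i++
[i=6,j=3] A[i]=19>B[j]=15 take 15 → j++
[i=6,j=4] A[i]=19>B[j]=17 take 17 → j++
[i=6,j=5] A[i]=19<=B[j]=20 take 19 → i++
[i=7,j=5] A[i]=21>B[j]=20 take 20 → j++
[i=7,j=6] A[i]=21<=B[j]=22 take 21 → i++
[i=8,j=6] A[i]=22<=B[j]=22 take 22 → i++
[i=9,j=6] A[i]=27>B[j]=22 take 22 → j++
[i=9,j=7] A[i]=27<=B[j]=32 take 27 → i++
[i=10,j=7] A[i]=37>B[j]=32 take 32 → j++
[i=10,j=8] A[i]=37>B[j]=36 take 36 → j++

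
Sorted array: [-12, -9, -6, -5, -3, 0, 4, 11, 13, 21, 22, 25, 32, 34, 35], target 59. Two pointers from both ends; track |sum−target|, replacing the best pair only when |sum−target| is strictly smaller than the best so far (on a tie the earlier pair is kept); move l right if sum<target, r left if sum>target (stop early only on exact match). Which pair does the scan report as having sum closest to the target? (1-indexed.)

pair (25, 34) with sum 59 (|Δ|=0)

l=1 r=15: -12+35=23 d=36 *, l++
l=2 r=15: -9+35=26 d=33 *, l++
l=3 r=15: -6+35=29 d=30 *, l++
l=4 r=15: -5+35=30 d=29 *, l++
l=5 r=15: -3+35=32 d=27 *, l++
l=6 r=15: 0+35=35 d=24 *, l++
l=7 r=15: 4+35=39 d=20 *, l++
l=8 r=15: 11+35=46 d=13 *, l++
l=9 r=15: 13+35=48 d=11 *, l++
l=10 r=15: 21+35=56 d=3 *, l++
l=11 r=15: 22+35=57 d=2 *, l++
l=12 r=15: 25+35=60 d=1 *, r--
l=12 r=14: 25+34=59 d=0 *, stop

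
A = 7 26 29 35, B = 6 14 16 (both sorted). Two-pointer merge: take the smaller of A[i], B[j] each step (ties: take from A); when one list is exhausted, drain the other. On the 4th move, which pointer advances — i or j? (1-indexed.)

i=1 j=1: A[i]=7>B[j]=6 take 6, j++
i=1 j=2: A[i]=7<=B[j]=14 take 7, i++
i=2 j=2: A[i]=26>B[j]=14 take 14, j++
i=2 j=3: A[i]=26>B[j]=16 take 16, j++

j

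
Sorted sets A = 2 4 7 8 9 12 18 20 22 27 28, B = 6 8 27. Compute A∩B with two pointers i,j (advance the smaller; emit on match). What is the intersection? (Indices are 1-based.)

intersection = [8, 27]

[i=1,j=1] 2<6 → i++
[i=2,j=1] 4<6 → i++
[i=3,j=1] 7>6 → j++
[i=3,j=2] 7<8 → i++
[i=4,j=2] 8==8 emit → i++,j++
[i=5,j=3] 9<27 → i++
[i=6,j=3] 12<27 → i++
[i=7,j=3] 18<27 → i++
[i=8,j=3] 20<27 → i++
[i=9,j=3] 22<27 → i++
[i=10,j=3] 27==27 emit → i++,j++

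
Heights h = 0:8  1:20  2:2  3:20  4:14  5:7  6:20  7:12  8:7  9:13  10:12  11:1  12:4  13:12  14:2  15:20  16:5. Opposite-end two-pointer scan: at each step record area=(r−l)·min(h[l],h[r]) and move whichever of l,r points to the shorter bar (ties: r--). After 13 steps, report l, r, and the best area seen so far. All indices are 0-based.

l=1, r=4, best area=280

l=0 r=16: min(8,5)*16=80 best=80 *, r--
l=0 r=15: min(8,20)*15=120 best=120 *, l++
l=1 r=15: min(20,20)*14=280 best=280 *, r--
l=1 r=14: min(20,2)*13=26 best=280, r--
l=1 r=13: min(20,12)*12=144 best=280, r--
l=1 r=12: min(20,4)*11=44 best=280, r--
l=1 r=11: min(20,1)*10=10 best=280, r--
l=1 r=10: min(20,12)*9=108 best=280, r--
l=1 r=9: min(20,13)*8=104 best=280, r--
l=1 r=8: min(20,7)*7=49 best=280, r--
l=1 r=7: min(20,12)*6=72 best=280, r--
l=1 r=6: min(20,20)*5=100 best=280, r--
l=1 r=5: min(20,7)*4=28 best=280, r--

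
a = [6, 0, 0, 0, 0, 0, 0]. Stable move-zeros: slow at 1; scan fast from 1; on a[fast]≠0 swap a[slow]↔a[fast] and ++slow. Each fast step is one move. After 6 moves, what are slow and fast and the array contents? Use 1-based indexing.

(s=1,f=1) a[fast]=6≠0 swap→a[1]=6 → slow++,fast++
(s=2,f=2) a[fast]=0 → fast++
(s=2,f=3) a[fast]=0 → fast++
(s=2,f=4) a[fast]=0 → fast++
(s=2,f=5) a[fast]=0 → fast++
(s=2,f=6) a[fast]=0 → fast++

slow=2, fast=7, a=[6, 0, 0, 0, 0, 0, 0]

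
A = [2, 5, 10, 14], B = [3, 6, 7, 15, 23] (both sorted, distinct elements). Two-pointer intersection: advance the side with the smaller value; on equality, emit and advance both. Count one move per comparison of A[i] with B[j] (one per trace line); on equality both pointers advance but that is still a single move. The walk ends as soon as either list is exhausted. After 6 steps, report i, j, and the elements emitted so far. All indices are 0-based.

i=3, j=3, emitted=[]

[i=0,j=0] 2<3 → i++
[i=1,j=0] 5>3 → j++
[i=1,j=1] 5<6 → i++
[i=2,j=1] 10>6 → j++
[i=2,j=2] 10>7 → j++
[i=2,j=3] 10<15 → i++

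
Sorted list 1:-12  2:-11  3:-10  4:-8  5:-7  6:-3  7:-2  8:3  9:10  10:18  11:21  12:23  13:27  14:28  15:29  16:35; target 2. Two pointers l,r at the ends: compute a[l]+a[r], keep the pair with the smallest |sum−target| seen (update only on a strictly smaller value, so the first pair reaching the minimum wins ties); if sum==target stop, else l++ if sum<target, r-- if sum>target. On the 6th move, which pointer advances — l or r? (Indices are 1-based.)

l=1 r=16: -12+35=23 d=21 *, r--
l=1 r=15: -12+29=17 d=15 *, r--
l=1 r=14: -12+28=16 d=14 *, r--
l=1 r=13: -12+27=15 d=13 *, r--
l=1 r=12: -12+23=11 d=9 *, r--
l=1 r=11: -12+21=9 d=7 *, r--

r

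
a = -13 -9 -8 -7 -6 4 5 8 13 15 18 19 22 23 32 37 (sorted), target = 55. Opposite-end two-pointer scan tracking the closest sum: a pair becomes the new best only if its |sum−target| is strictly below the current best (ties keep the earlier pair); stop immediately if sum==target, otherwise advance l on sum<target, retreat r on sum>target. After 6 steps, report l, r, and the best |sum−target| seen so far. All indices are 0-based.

[0,15] -13+37=24 d=31 * → l++
[1,15] -9+37=28 d=27 * → l++
[2,15] -8+37=29 d=26 * → l++
[3,15] -7+37=30 d=25 * → l++
[4,15] -6+37=31 d=24 * → l++
[5,15] 4+37=41 d=14 * → l++

l=6, r=15, best |Δ|=14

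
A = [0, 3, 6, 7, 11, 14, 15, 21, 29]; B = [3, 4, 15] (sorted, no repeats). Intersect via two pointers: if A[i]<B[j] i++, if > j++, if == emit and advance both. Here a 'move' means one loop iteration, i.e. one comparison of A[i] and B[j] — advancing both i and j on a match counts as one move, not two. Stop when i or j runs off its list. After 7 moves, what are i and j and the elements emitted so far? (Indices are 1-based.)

i=7, j=3, emitted=[3]

i=1 j=1: 0<3, i++
i=2 j=1: 3==3 emit, i++,j++
i=3 j=2: 6>4, j++
i=3 j=3: 6<15, i++
i=4 j=3: 7<15, i++
i=5 j=3: 11<15, i++
i=6 j=3: 14<15, i++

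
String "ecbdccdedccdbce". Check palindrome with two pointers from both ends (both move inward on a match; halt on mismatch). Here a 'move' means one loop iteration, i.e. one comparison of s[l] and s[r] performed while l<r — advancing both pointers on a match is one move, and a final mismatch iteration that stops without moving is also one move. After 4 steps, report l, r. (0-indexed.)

[0,14] 'e'=='e' → l++,r--
[1,13] 'c'=='c' → l++,r--
[2,12] 'b'=='b' → l++,r--
[3,11] 'd'=='d' → l++,r--

l=4, r=10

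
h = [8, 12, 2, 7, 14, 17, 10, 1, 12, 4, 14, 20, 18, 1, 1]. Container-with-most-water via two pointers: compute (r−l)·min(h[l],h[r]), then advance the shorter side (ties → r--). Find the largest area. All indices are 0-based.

max area = 132

l=0 r=14: min(8,1)*14=14 best=14 *, r--
l=0 r=13: min(8,1)*13=13 best=14, r--
l=0 r=12: min(8,18)*12=96 best=96 *, l++
l=1 r=12: min(12,18)*11=132 best=132 *, l++
l=2 r=12: min(2,18)*10=20 best=132, l++
l=3 r=12: min(7,18)*9=63 best=132, l++
l=4 r=12: min(14,18)*8=112 best=132, l++
l=5 r=12: min(17,18)*7=119 best=132, l++
l=6 r=12: min(10,18)*6=60 best=132, l++
l=7 r=12: min(1,18)*5=5 best=132, l++
l=8 r=12: min(12,18)*4=48 best=132, l++
l=9 r=12: min(4,18)*3=12 best=132, l++
l=10 r=12: min(14,18)*2=28 best=132, l++
l=11 r=12: min(20,18)*1=18 best=132, r--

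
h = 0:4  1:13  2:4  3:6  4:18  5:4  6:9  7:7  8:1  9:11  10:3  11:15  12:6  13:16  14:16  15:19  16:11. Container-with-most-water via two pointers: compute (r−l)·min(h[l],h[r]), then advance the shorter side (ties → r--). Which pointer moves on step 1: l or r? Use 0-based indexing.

l

l=0 r=16: min(4,11)*16=64 best=64 *, l++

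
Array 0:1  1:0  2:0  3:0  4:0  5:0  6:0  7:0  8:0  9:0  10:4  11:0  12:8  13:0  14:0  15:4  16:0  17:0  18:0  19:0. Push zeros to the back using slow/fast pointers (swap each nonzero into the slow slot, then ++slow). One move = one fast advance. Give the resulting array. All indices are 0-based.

[1, 4, 8, 4, 0, 0, 0, 0, 0, 0, 0, 0, 0, 0, 0, 0, 0, 0, 0, 0]

slow=0 fast=0: a[fast]=1≠0 swap→a[0]=1, slow++,fast++
slow=1 fast=1: a[fast]=0, fast++
slow=1 fast=2: a[fast]=0, fast++
slow=1 fast=3: a[fast]=0, fast++
slow=1 fast=4: a[fast]=0, fast++
slow=1 fast=5: a[fast]=0, fast++
slow=1 fast=6: a[fast]=0, fast++
slow=1 fast=7: a[fast]=0, fast++
slow=1 fast=8: a[fast]=0, fast++
slow=1 fast=9: a[fast]=0, fast++
slow=1 fast=10: a[fast]=4≠0 swap→a[1]=4, slow++,fast++
slow=2 fast=11: a[fast]=0, fast++
slow=2 fast=12: a[fast]=8≠0 swap→a[2]=8, slow++,fast++
slow=3 fast=13: a[fast]=0, fast++
slow=3 fast=14: a[fast]=0, fast++
slow=3 fast=15: a[fast]=4≠0 swap→a[3]=4, slow++,fast++
slow=4 fast=16: a[fast]=0, fast++
slow=4 fast=17: a[fast]=0, fast++
slow=4 fast=18: a[fast]=0, fast++
slow=4 fast=19: a[fast]=0, fast++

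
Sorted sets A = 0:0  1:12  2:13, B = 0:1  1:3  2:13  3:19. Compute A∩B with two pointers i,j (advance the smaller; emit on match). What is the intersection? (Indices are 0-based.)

intersection = [13]

i=0 j=0: 0<1, i++
i=1 j=0: 12>1, j++
i=1 j=1: 12>3, j++
i=1 j=2: 12<13, i++
i=2 j=2: 13==13 emit, i++,j++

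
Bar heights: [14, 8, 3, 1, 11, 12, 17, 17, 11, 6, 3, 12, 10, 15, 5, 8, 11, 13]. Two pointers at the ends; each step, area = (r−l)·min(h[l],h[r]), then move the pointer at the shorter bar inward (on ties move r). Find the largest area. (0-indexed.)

l=0 r=17: min(14,13)*17=221 best=221 *, r--
l=0 r=16: min(14,11)*16=176 best=221, r--
l=0 r=15: min(14,8)*15=120 best=221, r--
l=0 r=14: min(14,5)*14=70 best=221, r--
l=0 r=13: min(14,15)*13=182 best=221, l++
l=1 r=13: min(8,15)*12=96 best=221, l++
l=2 r=13: min(3,15)*11=33 best=221, l++
l=3 r=13: min(1,15)*10=10 best=221, l++
l=4 r=13: min(11,15)*9=99 best=221, l++
l=5 r=13: min(12,15)*8=96 best=221, l++
l=6 r=13: min(17,15)*7=105 best=221, r--
l=6 r=12: min(17,10)*6=60 best=221, r--
l=6 r=11: min(17,12)*5=60 best=221, r--
l=6 r=10: min(17,3)*4=12 best=221, r--
l=6 r=9: min(17,6)*3=18 best=221, r--
l=6 r=8: min(17,11)*2=22 best=221, r--
l=6 r=7: min(17,17)*1=17 best=221, r--

max area = 221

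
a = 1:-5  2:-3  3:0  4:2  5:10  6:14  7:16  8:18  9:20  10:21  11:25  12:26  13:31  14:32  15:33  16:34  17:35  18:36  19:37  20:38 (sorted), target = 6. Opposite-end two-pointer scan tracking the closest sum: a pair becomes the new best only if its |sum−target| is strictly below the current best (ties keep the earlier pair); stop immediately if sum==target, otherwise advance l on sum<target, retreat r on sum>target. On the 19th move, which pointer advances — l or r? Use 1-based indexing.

l=1 r=20: -5+38=33 d=27 *, r--
l=1 r=19: -5+37=32 d=26 *, r--
l=1 r=18: -5+36=31 d=25 *, r--
l=1 r=17: -5+35=30 d=24 *, r--
l=1 r=16: -5+34=29 d=23 *, r--
l=1 r=15: -5+33=28 d=22 *, r--
l=1 r=14: -5+32=27 d=21 *, r--
l=1 r=13: -5+31=26 d=20 *, r--
l=1 r=12: -5+26=21 d=15 *, r--
l=1 r=11: -5+25=20 d=14 *, r--
l=1 r=10: -5+21=16 d=10 *, r--
l=1 r=9: -5+20=15 d=9 *, r--
l=1 r=8: -5+18=13 d=7 *, r--
l=1 r=7: -5+16=11 d=5 *, r--
l=1 r=6: -5+14=9 d=3 *, r--
l=1 r=5: -5+10=5 d=1 *, l++
l=2 r=5: -3+10=7 d=1, r--
l=2 r=4: -3+2=-1 d=7, l++
l=3 r=4: 0+2=2 d=4, l++

l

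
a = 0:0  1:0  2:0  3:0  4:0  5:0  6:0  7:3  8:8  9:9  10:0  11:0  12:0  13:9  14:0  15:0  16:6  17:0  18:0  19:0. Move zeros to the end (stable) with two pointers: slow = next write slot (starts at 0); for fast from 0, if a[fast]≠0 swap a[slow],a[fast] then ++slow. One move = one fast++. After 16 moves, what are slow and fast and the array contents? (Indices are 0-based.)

slow=0 fast=0: a[fast]=0, fast++
slow=0 fast=1: a[fast]=0, fast++
slow=0 fast=2: a[fast]=0, fast++
slow=0 fast=3: a[fast]=0, fast++
slow=0 fast=4: a[fast]=0, fast++
slow=0 fast=5: a[fast]=0, fast++
slow=0 fast=6: a[fast]=0, fast++
slow=0 fast=7: a[fast]=3≠0 swap→a[0]=3, slow++,fast++
slow=1 fast=8: a[fast]=8≠0 swap→a[1]=8, slow++,fast++
slow=2 fast=9: a[fast]=9≠0 swap→a[2]=9, slow++,fast++
slow=3 fast=10: a[fast]=0, fast++
slow=3 fast=11: a[fast]=0, fast++
slow=3 fast=12: a[fast]=0, fast++
slow=3 fast=13: a[fast]=9≠0 swap→a[3]=9, slow++,fast++
slow=4 fast=14: a[fast]=0, fast++
slow=4 fast=15: a[fast]=0, fast++

slow=4, fast=16, a=[3, 8, 9, 9, 0, 0, 0, 0, 0, 0, 0, 0, 0, 0, 0, 0, 6, 0, 0, 0]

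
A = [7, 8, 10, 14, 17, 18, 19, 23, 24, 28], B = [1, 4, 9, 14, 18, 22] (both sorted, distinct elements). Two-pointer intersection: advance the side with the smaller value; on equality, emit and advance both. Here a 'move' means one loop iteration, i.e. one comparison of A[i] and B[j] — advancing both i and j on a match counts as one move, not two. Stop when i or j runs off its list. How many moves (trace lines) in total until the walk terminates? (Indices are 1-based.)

[i=1,j=1] 7>1 → j++
[i=1,j=2] 7>4 → j++
[i=1,j=3] 7<9 → i++
[i=2,j=3] 8<9 → i++
[i=3,j=3] 10>9 → j++
[i=3,j=4] 10<14 → i++
[i=4,j=4] 14==14 emit → i++,j++
[i=5,j=5] 17<18 → i++
[i=6,j=5] 18==18 emit → i++,j++
[i=7,j=6] 19<22 → i++
[i=8,j=6] 23>22 → j++

11 moves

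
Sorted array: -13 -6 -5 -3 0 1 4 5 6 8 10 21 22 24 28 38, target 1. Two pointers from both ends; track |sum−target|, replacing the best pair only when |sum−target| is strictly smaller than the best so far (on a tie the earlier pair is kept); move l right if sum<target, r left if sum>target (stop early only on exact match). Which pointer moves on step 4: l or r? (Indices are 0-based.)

[0,15] -13+38=25 d=24 * → r--
[0,14] -13+28=15 d=14 * → r--
[0,13] -13+24=11 d=10 * → r--
[0,12] -13+22=9 d=8 * → r--

r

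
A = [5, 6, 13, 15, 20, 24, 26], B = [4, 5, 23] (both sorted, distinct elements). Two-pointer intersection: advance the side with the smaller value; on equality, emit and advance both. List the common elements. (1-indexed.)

[i=1,j=1] 5>4 → j++
[i=1,j=2] 5==5 emit → i++,j++
[i=2,j=3] 6<23 → i++
[i=3,j=3] 13<23 → i++
[i=4,j=3] 15<23 → i++
[i=5,j=3] 20<23 → i++
[i=6,j=3] 24>23 → j++

intersection = [5]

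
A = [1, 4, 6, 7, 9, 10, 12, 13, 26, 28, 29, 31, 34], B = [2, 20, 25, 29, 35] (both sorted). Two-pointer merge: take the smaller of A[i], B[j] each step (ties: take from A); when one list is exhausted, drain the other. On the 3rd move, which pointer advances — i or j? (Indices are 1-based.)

i=1 j=1: A[i]=1<=B[j]=2 take 1, i++
i=2 j=1: A[i]=4>B[j]=2 take 2, j++
i=2 j=2: A[i]=4<=B[j]=20 take 4, i++

i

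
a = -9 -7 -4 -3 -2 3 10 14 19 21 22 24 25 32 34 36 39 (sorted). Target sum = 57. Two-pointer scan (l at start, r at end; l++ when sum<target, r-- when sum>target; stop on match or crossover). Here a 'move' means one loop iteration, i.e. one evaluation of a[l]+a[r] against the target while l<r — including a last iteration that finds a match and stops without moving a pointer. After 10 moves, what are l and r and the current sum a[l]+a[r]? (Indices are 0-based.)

l=9, r=15, sum=57

[0,16] -9+39=30 <57 → l++
[1,16] -7+39=32 <57 → l++
[2,16] -4+39=35 <57 → l++
[3,16] -3+39=36 <57 → l++
[4,16] -2+39=37 <57 → l++
[5,16] 3+39=42 <57 → l++
[6,16] 10+39=49 <57 → l++
[7,16] 14+39=53 <57 → l++
[8,16] 19+39=58 >57 → r--
[8,15] 19+36=55 <57 → l++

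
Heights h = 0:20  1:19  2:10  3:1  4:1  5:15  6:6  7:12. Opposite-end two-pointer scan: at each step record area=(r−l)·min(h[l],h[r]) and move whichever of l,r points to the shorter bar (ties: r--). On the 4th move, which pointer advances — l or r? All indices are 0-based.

[0,7] min(20,12)*7=84 best=84 * → r--
[0,6] min(20,6)*6=36 best=84 → r--
[0,5] min(20,15)*5=75 best=84 → r--
[0,4] min(20,1)*4=4 best=84 → r--

r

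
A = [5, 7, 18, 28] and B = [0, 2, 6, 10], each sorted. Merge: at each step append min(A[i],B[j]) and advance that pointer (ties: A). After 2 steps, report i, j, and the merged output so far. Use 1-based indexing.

i=1 j=1: A[i]=5>B[j]=0 take 0, j++
i=1 j=2: A[i]=5>B[j]=2 take 2, j++

i=1, j=3, merged so far=[0, 2]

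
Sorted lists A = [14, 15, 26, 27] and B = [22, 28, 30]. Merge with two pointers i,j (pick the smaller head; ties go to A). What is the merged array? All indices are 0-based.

[14, 15, 22, 26, 27, 28, 30]

[i=0,j=0] A[i]=14<=B[j]=22 take 14 → i++
[i=1,j=0] A[i]=15<=B[j]=22 take 15 → i++
[i=2,j=0] A[i]=26>B[j]=22 take 22 → j++
[i=2,j=1] A[i]=26<=B[j]=28 take 26 → i++
[i=3,j=1] A[i]=27<=B[j]=28 take 27 → i++
[i=4,j=1] A done, take B[j]=28 → j++
[i=4,j=2] A done, take B[j]=30 → j++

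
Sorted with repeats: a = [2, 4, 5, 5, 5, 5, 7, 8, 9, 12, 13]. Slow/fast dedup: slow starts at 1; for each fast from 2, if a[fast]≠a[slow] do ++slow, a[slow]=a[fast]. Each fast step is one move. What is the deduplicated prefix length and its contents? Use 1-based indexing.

length 8; prefix = [2, 4, 5, 7, 8, 9, 12, 13]

slow=1 fast=2: a[fast]=4≠a[slow]=2 write a[2]=4, slow++,fast++
slow=2 fast=3: a[fast]=5≠a[slow]=4 write a[3]=5, slow++,fast++
slow=3 fast=4: a[fast]=5=a[slow] dup, fast++
slow=3 fast=5: a[fast]=5=a[slow] dup, fast++
slow=3 fast=6: a[fast]=5=a[slow] dup, fast++
slow=3 fast=7: a[fast]=7≠a[slow]=5 write a[4]=7, slow++,fast++
slow=4 fast=8: a[fast]=8≠a[slow]=7 write a[5]=8, slow++,fast++
slow=5 fast=9: a[fast]=9≠a[slow]=8 write a[6]=9, slow++,fast++
slow=6 fast=10: a[fast]=12≠a[slow]=9 write a[7]=12, slow++,fast++
slow=7 fast=11: a[fast]=13≠a[slow]=12 write a[8]=13, slow++,fast++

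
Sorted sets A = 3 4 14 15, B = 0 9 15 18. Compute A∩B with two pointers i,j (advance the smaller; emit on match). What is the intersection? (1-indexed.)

[i=1,j=1] 3>0 → j++
[i=1,j=2] 3<9 → i++
[i=2,j=2] 4<9 → i++
[i=3,j=2] 14>9 → j++
[i=3,j=3] 14<15 → i++
[i=4,j=3] 15==15 emit → i++,j++

intersection = [15]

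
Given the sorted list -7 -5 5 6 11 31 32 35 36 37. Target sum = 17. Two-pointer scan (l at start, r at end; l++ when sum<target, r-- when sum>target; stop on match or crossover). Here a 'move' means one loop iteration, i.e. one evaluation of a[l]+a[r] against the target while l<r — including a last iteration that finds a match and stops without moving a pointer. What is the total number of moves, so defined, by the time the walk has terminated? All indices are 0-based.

9 moves

[0,9] -7+37=30 >17 → r--
[0,8] -7+36=29 >17 → r--
[0,7] -7+35=28 >17 → r--
[0,6] -7+32=25 >17 → r--
[0,5] -7+31=24 >17 → r--
[0,4] -7+11=4 <17 → l++
[1,4] -5+11=6 <17 → l++
[2,4] 5+11=16 <17 → l++
[3,4] 6+11=17 → found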